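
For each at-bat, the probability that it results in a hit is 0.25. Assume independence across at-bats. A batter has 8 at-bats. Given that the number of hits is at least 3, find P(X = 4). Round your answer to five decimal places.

0.26914

X ~ Binomial(8, 0.25). Want P(X=4 | X≥3) = P(X=4) / P(X≥3).
P(X=4) = C(8,4)·0.25^4·0.75^4 = 0.0865173
P(X≥3) = 1 − 0.1001129 − 0.2669678 − 0.3114624 = 0.3214569
Ratio = 0.0865173 / 0.3214569 = 0.2691413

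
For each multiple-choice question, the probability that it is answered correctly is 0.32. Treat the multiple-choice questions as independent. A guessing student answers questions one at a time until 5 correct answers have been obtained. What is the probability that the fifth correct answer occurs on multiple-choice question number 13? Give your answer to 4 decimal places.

0.0759

Y = trial on which the fifth success occurs; negative binomial, r=5, p=0.32.
P(Y=13) = C(12,4) · p^5 · (1−p)^8
= 495 · 0.0033554 · 0.045716 = 0.075932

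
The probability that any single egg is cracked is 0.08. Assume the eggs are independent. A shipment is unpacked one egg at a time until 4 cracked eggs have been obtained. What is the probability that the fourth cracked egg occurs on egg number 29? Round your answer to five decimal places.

0.01669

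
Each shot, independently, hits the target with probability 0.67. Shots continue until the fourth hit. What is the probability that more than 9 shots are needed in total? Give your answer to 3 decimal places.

0.040

Needing more than 9 shots ⇔ fewer than 4 successes in the first 9. With X ~ Binomial(9, 0.67), P(Y > 9) = P(X ≤ 3).
  k=0: C(9,0)·0.67^0·0.33^9 = 0.00005
  k=1: C(9,1)·0.67^1·0.33^8 = 0.00085
  k=2: C(9,2)·0.67^2·0.33^7 = 0.00689
  k=3: C(9,3)·0.67^3·0.33^6 = 0.03263
P(X ≤ 3) = 0.04041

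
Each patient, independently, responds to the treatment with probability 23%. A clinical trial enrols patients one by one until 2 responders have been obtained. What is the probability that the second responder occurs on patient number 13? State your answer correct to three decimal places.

Y = trial on which the second success occurs; negative binomial, r=2, p=0.23.
P(Y=13) = C(12,1) · p^2 · (1−p)^11
= 12 · 0.0529 · 0.056415 = 0.03581

0.036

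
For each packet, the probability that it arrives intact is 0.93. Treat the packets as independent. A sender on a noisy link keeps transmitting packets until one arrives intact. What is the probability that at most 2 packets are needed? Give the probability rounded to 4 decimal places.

Y = number of packets to the first success; geometric, p = 0.93.
P(Y ≤ 2) = 1 − (1−p)^2 = 1 − 0.004900 = 0.995100

0.9951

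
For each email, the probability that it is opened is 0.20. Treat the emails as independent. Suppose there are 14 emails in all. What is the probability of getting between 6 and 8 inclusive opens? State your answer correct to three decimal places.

0.043

X ~ Binomial(14, 0.20); P(6 ≤ X ≤ 8) = Σ C(14,k) p^k (1−p)^(14−k) over k:
  k=6: C(14,6)·0.20^6·0.80^8 = 0.03224
  k=7: C(14,7)·0.20^7·0.80^7 = 0.00921
  k=8: C(14,8)·0.20^8·0.80^6 = 0.00202
Total = 0.04347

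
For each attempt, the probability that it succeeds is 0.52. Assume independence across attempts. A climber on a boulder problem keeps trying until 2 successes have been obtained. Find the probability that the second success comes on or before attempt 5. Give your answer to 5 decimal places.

0.83650

Finishing within 5 attempts ⇔ at least 2 successes in the first 5. With X ~ Binomial(5, 0.52), P(Y ≤ 5) = 1 − P(X ≤ 1).
  k=0: C(5,0)·0.52^0·0.48^5 = 0.0254804
  k=1: C(5,1)·0.52^1·0.48^4 = 0.1380188
1 − 0.1634992 = 0.8365008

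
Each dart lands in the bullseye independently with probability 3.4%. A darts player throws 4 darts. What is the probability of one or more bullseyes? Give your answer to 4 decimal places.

0.1292

P(at least one) = 1 − P(none) = 1 − (1 − 0.034)^4
= 1 − 0.870780 = 0.129220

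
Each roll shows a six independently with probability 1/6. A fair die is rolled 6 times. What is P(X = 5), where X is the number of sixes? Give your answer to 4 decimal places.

X ~ Binomial(n=6, p=0.166667).
P(X=5) = C(6,5) · p^5 · (1−p)^1
= 6 · 0.0001286 · 0.83333 = 0.000643

0.0006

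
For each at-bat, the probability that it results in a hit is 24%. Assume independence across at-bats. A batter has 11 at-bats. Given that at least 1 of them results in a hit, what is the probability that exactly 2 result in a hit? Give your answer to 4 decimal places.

X ~ Binomial(11, 0.24). Want P(X=2 | X≥1) = P(X=2) / P(X≥1).
P(X=2) = C(11,2)·0.24^2·0.76^9 = 0.267983
P(X≥1) = 1 − 0.048860 = 0.951140
Ratio = 0.267983 / 0.951140 = 0.281749

0.2817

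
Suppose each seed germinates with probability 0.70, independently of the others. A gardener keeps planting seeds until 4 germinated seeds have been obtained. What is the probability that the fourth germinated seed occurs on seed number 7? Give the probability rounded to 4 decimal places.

Y = trial on which the fourth success occurs; negative binomial, r=4, p=0.70.
P(Y=7) = C(6,3) · p^4 · (1−p)^3
= 20 · 0.2401 · 0.027 = 0.129654

0.1297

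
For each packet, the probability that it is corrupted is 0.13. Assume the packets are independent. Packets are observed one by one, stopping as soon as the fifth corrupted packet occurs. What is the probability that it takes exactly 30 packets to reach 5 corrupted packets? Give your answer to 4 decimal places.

0.0271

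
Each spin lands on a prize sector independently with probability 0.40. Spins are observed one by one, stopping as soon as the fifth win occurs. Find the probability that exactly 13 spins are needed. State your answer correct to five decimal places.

Y = trial on which the fifth success occurs; negative binomial, r=5, p=0.40.
P(Y=13) = C(12,4) · p^5 · (1−p)^8
= 495 · 0.01024 · 0.016796 = 0.0851364

0.08514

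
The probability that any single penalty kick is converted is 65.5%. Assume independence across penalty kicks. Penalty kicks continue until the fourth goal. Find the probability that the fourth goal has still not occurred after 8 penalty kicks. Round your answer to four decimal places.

0.1004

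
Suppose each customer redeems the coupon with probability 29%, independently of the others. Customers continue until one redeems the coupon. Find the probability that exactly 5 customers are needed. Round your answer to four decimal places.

Geometric (trials to first success), p = 0.29.
P(Y = 5) = (1−p)^4 · p = 0.25412 · 0.29 = 0.073694

0.0737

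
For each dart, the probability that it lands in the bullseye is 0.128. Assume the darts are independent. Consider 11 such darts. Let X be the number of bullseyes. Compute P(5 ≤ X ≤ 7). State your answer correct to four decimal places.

X ~ Binomial(11, 0.128); P(5 ≤ X ≤ 7) = Σ C(11,k) p^k (1−p)^(11−k) over k:
  k=5: C(11,5)·0.128^5·0.872^6 = 0.006979
  k=6: C(11,6)·0.128^6·0.872^5 = 0.001024
  k=7: C(11,7)·0.128^7·0.872^4 = 0.000107
Total = 0.008111

0.0081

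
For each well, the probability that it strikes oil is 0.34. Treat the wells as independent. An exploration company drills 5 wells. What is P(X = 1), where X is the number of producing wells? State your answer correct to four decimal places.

0.3226

X ~ Binomial(n=5, p=0.34).
P(X=1) = C(5,1) · p^1 · (1−p)^4
= 5 · 0.34 · 0.18975 = 0.322571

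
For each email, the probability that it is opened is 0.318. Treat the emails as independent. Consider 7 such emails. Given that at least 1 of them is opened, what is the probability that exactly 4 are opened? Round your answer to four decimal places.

0.1219

X ~ Binomial(7, 0.318). Want P(X=4 | X≥1) = P(X=4) / P(X≥1).
P(X=4) = C(7,4)·0.318^4·0.682^3 = 0.113535
P(X≥1) = 1 − 0.068626 = 0.931374
Ratio = 0.113535 / 0.931374 = 0.121901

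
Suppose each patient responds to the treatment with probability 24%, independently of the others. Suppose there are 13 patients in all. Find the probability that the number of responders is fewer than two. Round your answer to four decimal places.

X ~ Binomial(13, 0.24); P(X ≤ 1) = Σ C(13,k) p^k (1−p)^(13−k) over k:
  k=0: C(13,0)·0.24^0·0.76^13 = 0.028221
  k=1: C(13,1)·0.24^1·0.76^12 = 0.115856
Total = 0.144077

0.1441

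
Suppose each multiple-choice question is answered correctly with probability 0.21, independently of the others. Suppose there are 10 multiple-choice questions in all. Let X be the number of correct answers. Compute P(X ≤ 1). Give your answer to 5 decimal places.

0.34637

X ~ Binomial(10, 0.21); P(X ≤ 1) = Σ C(10,k) p^k (1−p)^(10−k) over k:
  k=0: C(10,0)·0.21^0·0.79^10 = 0.0946828
  k=1: C(10,1)·0.21^1·0.79^9 = 0.2516884
Total = 0.3463711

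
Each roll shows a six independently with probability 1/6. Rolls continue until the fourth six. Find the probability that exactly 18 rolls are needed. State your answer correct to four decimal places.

0.0409

Y = trial on which the fourth success occurs; negative binomial, r=4, p=0.166667.
P(Y=18) = C(17,3) · p^4 · (1−p)^14
= 680 · 0.0007716 · 0.077887 = 0.040866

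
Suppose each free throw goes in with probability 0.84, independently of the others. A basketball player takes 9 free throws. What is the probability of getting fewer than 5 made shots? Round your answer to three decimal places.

0.007

X ~ Binomial(9, 0.84); P(X ≤ 4) = Σ C(9,k) p^k (1−p)^(9−k) over k:
  k=0: C(9,0)·0.84^0·0.16^9 = 0.00000
  k=1: C(9,1)·0.84^1·0.16^8 = 0.00000
  k=2: C(9,2)·0.84^2·0.16^7 = 0.00007
  k=3: C(9,3)·0.84^3·0.16^6 = 0.00084
  k=4: C(9,4)·0.84^4·0.16^5 = 0.00658
Total = 0.00748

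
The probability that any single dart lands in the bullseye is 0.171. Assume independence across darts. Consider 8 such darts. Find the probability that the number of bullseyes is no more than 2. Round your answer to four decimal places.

0.8569

X ~ Binomial(8, 0.171); P(X ≤ 2) = Σ C(8,k) p^k (1−p)^(8−k) over k:
  k=0: C(8,0)·0.171^0·0.829^8 = 0.223067
  k=1: C(8,1)·0.171^1·0.829^7 = 0.368102
  k=2: C(8,2)·0.171^2·0.829^6 = 0.265753
Total = 0.856922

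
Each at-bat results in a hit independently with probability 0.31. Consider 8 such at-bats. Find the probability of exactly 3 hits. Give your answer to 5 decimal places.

X ~ Binomial(n=8, p=0.31).
P(X=3) = C(8,3) · p^3 · (1−p)^5
= 56 · 0.029791 · 0.1564 = 0.2609267

0.26093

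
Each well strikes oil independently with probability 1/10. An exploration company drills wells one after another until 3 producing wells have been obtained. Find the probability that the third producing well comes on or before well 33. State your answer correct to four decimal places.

Finishing within 33 wells ⇔ at least 3 successes in the first 33. With X ~ Binomial(33, 0.10), P(Y ≤ 33) = 1 − P(X ≤ 2).
  k=0: C(33,0)·0.10^0·0.90^33 = 0.030903
  k=1: C(33,1)·0.10^1·0.90^32 = 0.113312
  k=2: C(33,2)·0.10^2·0.90^31 = 0.201443
1 − 0.345658 = 0.654342

0.6543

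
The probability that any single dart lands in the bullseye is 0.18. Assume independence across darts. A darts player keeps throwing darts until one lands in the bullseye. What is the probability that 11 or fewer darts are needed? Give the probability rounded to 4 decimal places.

Y = number of darts to the first success; geometric, p = 0.18.
P(Y ≤ 11) = 1 − (1−p)^11 = 1 − 0.112707 = 0.887293

0.8873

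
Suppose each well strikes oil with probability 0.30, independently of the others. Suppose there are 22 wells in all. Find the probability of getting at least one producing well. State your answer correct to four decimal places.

0.9996

P(at least one) = 1 − P(none) = 1 − (1 − 0.30)^22
= 1 − 0.000391 = 0.999609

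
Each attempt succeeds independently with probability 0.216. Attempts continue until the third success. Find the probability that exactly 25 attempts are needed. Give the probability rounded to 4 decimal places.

0.0132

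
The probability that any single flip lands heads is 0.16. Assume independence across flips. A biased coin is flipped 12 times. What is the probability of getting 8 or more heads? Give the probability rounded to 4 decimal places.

X ~ Binomial(12, 0.16); P(X ≥ 8) = Σ C(12,k) p^k (1−p)^(12−k) over k:
  k=8: C(12,8)·0.16^8·0.84^4 = 0.000106
  k=9: C(12,9)·0.16^9·0.84^3 = 0.000009
  k=10: C(12,10)·0.16^10·0.84^2 = 0.000001
  k=11: C(12,11)·0.16^11·0.84^1 = 0.000000
  k=12: C(12,12)·0.16^12·0.84^0 = 0.000000
Total = 0.000115

0.0001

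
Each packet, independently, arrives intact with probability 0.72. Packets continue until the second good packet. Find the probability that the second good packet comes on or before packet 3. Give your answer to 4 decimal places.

0.8087

Finishing within 3 packets ⇔ at least 2 successes in the first 3. With X ~ Binomial(3, 0.72), P(Y ≤ 3) = 1 − P(X ≤ 1).
  k=0: C(3,0)·0.72^0·0.28^3 = 0.021952
  k=1: C(3,1)·0.72^1·0.28^2 = 0.169344
1 − 0.191296 = 0.808704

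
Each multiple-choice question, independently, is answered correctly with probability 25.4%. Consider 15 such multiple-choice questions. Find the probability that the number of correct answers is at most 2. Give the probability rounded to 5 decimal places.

0.22545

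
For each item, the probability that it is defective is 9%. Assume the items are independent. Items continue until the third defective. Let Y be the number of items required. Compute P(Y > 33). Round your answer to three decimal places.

Needing more than 33 items ⇔ fewer than 3 successes in the first 33. With X ~ Binomial(33, 0.09), P(Y > 33) = P(X ≤ 2).
  k=0: C(33,0)·0.09^0·0.91^33 = 0.04450
  k=1: C(33,1)·0.09^1·0.91^32 = 0.14524
  k=2: C(33,2)·0.09^2·0.91^31 = 0.22983
P(X ≤ 2) = 0.41957

0.420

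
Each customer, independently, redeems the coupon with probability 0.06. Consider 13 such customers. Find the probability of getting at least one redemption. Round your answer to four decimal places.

P(at least one) = 1 − P(none) = 1 − (1 − 0.06)^13
= 1 − 0.447365 = 0.552635

0.5526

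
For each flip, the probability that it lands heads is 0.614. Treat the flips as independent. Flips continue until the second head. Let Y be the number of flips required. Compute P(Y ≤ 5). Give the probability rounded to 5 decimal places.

0.92328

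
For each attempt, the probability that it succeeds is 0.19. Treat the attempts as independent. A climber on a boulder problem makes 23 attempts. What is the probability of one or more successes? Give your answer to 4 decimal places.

0.9921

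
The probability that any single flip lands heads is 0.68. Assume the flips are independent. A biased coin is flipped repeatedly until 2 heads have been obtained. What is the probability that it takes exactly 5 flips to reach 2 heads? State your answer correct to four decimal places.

0.0606

Y = trial on which the second success occurs; negative binomial, r=2, p=0.68.
P(Y=5) = C(4,1) · p^2 · (1−p)^3
= 4 · 0.4624 · 0.032768 = 0.060608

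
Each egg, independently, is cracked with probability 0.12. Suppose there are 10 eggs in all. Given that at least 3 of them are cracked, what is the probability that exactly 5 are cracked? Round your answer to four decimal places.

X ~ Binomial(10, 0.12). Want P(X=5 | X≥3) = P(X=5) / P(X≥3).
P(X=5) = C(10,5)·0.12^5·0.88^5 = 0.003309
P(X≥3) = 1 − 0.278501 − 0.379774 − 0.233043 = 0.108682
Ratio = 0.003309 / 0.108682 = 0.030448

0.0304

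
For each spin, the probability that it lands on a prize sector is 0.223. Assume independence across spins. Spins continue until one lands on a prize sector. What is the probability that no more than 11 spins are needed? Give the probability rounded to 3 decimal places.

0.938

Y = number of spins to the first success; geometric, p = 0.223.
P(Y ≤ 11) = 1 − (1−p)^11 = 1 − 0.06232 = 0.93768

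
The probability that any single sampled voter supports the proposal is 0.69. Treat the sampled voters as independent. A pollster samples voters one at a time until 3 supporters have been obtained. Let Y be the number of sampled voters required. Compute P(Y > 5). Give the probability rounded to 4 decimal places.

0.1766

Needing more than 5 sampled voters ⇔ fewer than 3 successes in the first 5. With X ~ Binomial(5, 0.69), P(Y > 5) = P(X ≤ 2).
  k=0: C(5,0)·0.69^0·0.31^5 = 0.002863
  k=1: C(5,1)·0.69^1·0.31^4 = 0.031861
  k=2: C(5,2)·0.69^2·0.31^3 = 0.141835
P(X ≤ 2) = 0.176559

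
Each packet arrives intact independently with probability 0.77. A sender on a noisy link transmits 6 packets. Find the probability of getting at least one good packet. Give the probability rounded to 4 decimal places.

0.9999

P(at least one) = 1 − P(none) = 1 − (1 − 0.77)^6
= 1 − 0.000148 = 0.999852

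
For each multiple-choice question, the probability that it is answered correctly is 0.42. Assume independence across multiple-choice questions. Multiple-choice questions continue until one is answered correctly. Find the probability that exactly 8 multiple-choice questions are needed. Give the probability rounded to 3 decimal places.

0.009

Geometric (trials to first success), p = 0.42.
P(Y = 8) = (1−p)^7 · p = 0.02208 · 0.42 = 0.00927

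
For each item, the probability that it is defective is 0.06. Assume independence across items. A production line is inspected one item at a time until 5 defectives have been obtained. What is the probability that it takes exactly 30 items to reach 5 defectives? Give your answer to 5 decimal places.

Y = trial on which the fifth success occurs; negative binomial, r=5, p=0.06.
P(Y=30) = C(29,4) · p^5 · (1−p)^25
= 23751 · 7.776e-07 · 0.21291 = 0.0039322

0.00393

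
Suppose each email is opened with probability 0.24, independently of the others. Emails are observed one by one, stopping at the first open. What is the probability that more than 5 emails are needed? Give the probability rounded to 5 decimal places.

Y = number of emails to the first success; geometric, p = 0.24.
P(Y > 5) = P(first 5 all fail) = (1−p)^5 = 0.2535525

0.25355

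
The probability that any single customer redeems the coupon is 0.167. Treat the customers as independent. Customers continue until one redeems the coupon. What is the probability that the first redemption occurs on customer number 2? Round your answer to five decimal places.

0.13911

Geometric (trials to first success), p = 0.167.
P(Y = 2) = (1−p)^1 · p = 0.833 · 0.167 = 0.1391110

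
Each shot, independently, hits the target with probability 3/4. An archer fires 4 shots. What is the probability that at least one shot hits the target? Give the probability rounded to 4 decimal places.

0.9961

P(at least one) = 1 − P(none) = 1 − (1 − 0.75)^4
= 1 − 0.003906 = 0.996094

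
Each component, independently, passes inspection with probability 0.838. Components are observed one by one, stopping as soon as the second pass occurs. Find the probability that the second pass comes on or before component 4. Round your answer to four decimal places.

0.9851

Finishing within 4 components ⇔ at least 2 successes in the first 4. With X ~ Binomial(4, 0.838), P(Y ≤ 4) = 1 − P(X ≤ 1).
  k=0: C(4,0)·0.838^0·0.162^4 = 0.000689
  k=1: C(4,1)·0.838^1·0.162^3 = 0.014251
1 − 0.014940 = 0.985060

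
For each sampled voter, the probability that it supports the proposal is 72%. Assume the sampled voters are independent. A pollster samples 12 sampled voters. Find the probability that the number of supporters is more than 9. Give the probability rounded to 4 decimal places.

X ~ Binomial(12, 0.72); P(X ≥ 10) = Σ C(12,k) p^k (1−p)^(12−k) over k:
  k=10: C(12,10)·0.72^10·0.28^2 = 0.193725
  k=11: C(12,11)·0.72^11·0.28^1 = 0.090573
  k=12: C(12,12)·0.72^12·0.28^0 = 0.019408
Total = 0.303706

0.3037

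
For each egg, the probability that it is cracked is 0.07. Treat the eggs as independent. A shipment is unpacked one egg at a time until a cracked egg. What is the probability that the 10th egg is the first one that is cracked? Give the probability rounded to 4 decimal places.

Geometric (trials to first success), p = 0.07.
P(Y = 10) = (1−p)^9 · p = 0.52041 · 0.07 = 0.036429

0.0364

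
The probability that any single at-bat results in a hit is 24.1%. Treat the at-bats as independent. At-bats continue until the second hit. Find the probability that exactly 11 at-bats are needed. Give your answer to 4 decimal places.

0.0486

Y = trial on which the second success occurs; negative binomial, r=2, p=0.241.
P(Y=11) = C(10,1) · p^2 · (1−p)^9
= 10 · 0.058081 · 0.083594 = 0.048552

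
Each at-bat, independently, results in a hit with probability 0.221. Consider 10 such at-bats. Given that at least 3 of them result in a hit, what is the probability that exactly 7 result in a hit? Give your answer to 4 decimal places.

0.0038

X ~ Binomial(10, 0.221). Want P(X=7 | X≥3) = P(X=7) / P(X≥3).
P(X=7) = C(10,7)·0.221^7·0.779^3 = 0.001461
P(X≥3) = 1 − 0.082295 − 0.233469 − 0.298055 = 0.386180
Ratio = 0.001461 / 0.386180 = 0.003782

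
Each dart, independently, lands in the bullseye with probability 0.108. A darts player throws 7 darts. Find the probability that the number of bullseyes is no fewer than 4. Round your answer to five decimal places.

0.00364

X ~ Binomial(7, 0.108); P(X ≥ 4) = Σ C(7,k) p^k (1−p)^(7−k) over k:
  k=4: C(7,4)·0.108^4·0.892^3 = 0.0033795
  k=5: C(7,5)·0.108^5·0.892^2 = 0.0002455
  k=6: C(7,6)·0.108^6·0.892^1 = 0.0000099
  k=7: C(7,7)·0.108^7·0.892^0 = 0.0000002
Total = 0.0036351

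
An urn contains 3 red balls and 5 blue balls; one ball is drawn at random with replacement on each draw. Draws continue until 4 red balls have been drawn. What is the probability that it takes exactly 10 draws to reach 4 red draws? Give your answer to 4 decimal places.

Y = trial on which the fourth success occurs; negative binomial, r=4, p=0.375.
P(Y=10) = C(9,3) · p^4 · (1−p)^6
= 84 · 0.019775 · 0.059605 = 0.099011

0.0990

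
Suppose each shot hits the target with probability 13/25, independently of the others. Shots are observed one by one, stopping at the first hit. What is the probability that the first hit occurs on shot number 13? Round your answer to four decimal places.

0.0001

Geometric (trials to first success), p = 0.52.
P(Y = 13) = (1−p)^12 · p = 0.00014959 · 0.52 = 0.000078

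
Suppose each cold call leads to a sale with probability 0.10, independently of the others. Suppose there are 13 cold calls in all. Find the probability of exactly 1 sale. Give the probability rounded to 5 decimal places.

X ~ Binomial(n=13, p=0.10).
P(X=1) = C(13,1) · p^1 · (1−p)^12
= 13 · 0.1 · 0.28243 = 0.3671584

0.36716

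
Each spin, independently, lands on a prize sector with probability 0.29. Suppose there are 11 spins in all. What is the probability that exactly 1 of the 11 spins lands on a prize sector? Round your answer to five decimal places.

X ~ Binomial(n=11, p=0.29).
P(X=1) = C(11,1) · p^1 · (1−p)^10
= 11 · 0.29 · 0.032552 = 0.1038423

0.10384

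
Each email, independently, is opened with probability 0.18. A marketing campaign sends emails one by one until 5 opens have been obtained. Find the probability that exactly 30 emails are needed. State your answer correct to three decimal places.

Y = trial on which the fifth success occurs; negative binomial, r=5, p=0.18.
P(Y=30) = C(29,4) · p^5 · (1−p)^25
= 23751 · 0.00018896 · 0.007004 = 0.03143

0.031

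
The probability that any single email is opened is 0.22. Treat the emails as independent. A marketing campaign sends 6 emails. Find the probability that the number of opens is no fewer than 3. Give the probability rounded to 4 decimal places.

0.1250

X ~ Binomial(6, 0.22); P(X ≥ 3) = Σ C(6,k) p^k (1−p)^(6−k) over k:
  k=3: C(6,3)·0.22^3·0.78^3 = 0.101061
  k=4: C(6,4)·0.22^4·0.78^2 = 0.021378
  k=5: C(6,5)·0.22^5·0.78^1 = 0.002412
  k=6: C(6,6)·0.22^6·0.78^0 = 0.000113
Total = 0.124964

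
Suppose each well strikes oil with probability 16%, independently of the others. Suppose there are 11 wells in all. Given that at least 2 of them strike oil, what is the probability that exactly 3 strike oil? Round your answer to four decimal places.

0.3072

X ~ Binomial(11, 0.16). Want P(X=3 | X≥2) = P(X=3) / P(X≥2).
P(X=3) = C(11,3)·0.16^3·0.84^8 = 0.167524
P(X≥2) = 1 − 0.146917 − 0.307826 = 0.545257
Ratio = 0.167524 / 0.545257 = 0.307240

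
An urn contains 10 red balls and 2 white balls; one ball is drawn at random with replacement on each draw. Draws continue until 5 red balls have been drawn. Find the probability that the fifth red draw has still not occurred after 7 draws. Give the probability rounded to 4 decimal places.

Needing more than 7 draws ⇔ fewer than 5 successes in the first 7. With X ~ Binomial(7, 0.833333), P(Y > 7) = P(X ≤ 4).
  k=0: C(7,0)·0.833333^0·0.166667^7 = 0.000004
  k=1: C(7,1)·0.833333^1·0.166667^6 = 0.000125
  k=2: C(7,2)·0.833333^2·0.166667^5 = 0.001875
  k=3: C(7,3)·0.833333^3·0.166667^4 = 0.015629
  k=4: C(7,4)·0.833333^4·0.166667^3 = 0.078143
P(X ≤ 4) = 0.095775

0.0958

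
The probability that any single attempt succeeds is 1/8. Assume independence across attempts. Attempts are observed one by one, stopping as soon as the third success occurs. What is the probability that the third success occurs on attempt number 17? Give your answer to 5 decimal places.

0.03614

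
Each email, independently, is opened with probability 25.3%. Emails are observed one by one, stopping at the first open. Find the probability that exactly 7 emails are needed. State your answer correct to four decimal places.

0.0440

Geometric (trials to first success), p = 0.253.
P(Y = 7) = (1−p)^6 · p = 0.17375 · 0.253 = 0.043959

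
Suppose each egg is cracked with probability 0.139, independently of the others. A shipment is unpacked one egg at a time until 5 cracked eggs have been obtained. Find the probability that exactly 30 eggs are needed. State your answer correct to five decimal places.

0.02923

Y = trial on which the fifth success occurs; negative binomial, r=5, p=0.139.
P(Y=30) = C(29,4) · p^5 · (1−p)^25
= 23751 · 5.1889e-05 · 0.023718 = 0.0292304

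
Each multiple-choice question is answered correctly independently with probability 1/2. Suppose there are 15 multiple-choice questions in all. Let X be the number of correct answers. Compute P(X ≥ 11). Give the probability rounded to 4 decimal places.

X ~ Binomial(15, 0.50); P(X ≥ 11) = Σ C(15,k) p^k (1−p)^(15−k) over k:
  k=11: C(15,11)·0.50^11·0.50^4 = 0.041656
  k=12: C(15,12)·0.50^12·0.50^3 = 0.013885
  k=13: C(15,13)·0.50^13·0.50^2 = 0.003204
  k=14: C(15,14)·0.50^14·0.50^1 = 0.000458
  k=15: C(15,15)·0.50^15·0.50^0 = 0.000031
Total = 0.059235

0.0592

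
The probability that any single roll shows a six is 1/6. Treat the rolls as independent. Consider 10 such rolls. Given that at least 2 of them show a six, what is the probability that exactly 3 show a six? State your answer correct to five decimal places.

0.30078

X ~ Binomial(10, 0.166667). Want P(X=3 | X≥2) = P(X=3) / P(X≥2).
P(X=3) = C(10,3)·0.166667^3·0.833333^7 = 0.1550454
P(X≥2) = 1 − 0.1615056 − 0.3230112 = 0.5154833
Ratio = 0.1550454 / 0.5154833 = 0.3007767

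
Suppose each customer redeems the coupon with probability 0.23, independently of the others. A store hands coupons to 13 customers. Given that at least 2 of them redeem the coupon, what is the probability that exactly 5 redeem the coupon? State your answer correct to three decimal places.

0.122

X ~ Binomial(13, 0.23). Want P(X=5 | X≥2) = P(X=5) / P(X≥2).
P(X=5) = C(13,5)·0.23^5·0.77^8 = 0.10236
P(X≥2) = 1 − 0.03345 − 0.12989 = 0.83667
Ratio = 0.10236 / 0.83667 = 0.12235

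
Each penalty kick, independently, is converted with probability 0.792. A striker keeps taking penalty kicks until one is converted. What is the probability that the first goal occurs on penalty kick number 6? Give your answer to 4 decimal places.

0.0003

Geometric (trials to first success), p = 0.792.
P(Y = 6) = (1−p)^5 · p = 0.00038933 · 0.792 = 0.000308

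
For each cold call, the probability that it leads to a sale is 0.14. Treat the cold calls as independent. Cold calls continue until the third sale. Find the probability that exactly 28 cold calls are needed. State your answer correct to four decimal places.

0.0222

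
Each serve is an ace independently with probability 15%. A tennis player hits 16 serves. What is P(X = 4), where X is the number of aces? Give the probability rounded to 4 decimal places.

X ~ Binomial(n=16, p=0.15).
P(X=4) = C(16,4) · p^4 · (1−p)^12
= 1820 · 0.00050625 · 0.14224 = 0.131058

0.1311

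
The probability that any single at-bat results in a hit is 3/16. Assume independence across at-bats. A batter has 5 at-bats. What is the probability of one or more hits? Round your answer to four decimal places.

0.6459

P(at least one) = 1 − P(none) = 1 − (1 − 0.1875)^5
= 1 − 0.354093 = 0.645907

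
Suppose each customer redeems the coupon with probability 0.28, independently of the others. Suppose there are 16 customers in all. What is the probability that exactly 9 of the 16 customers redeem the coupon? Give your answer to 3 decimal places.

0.012

X ~ Binomial(n=16, p=0.28).
P(X=9) = C(16,9) · p^9 · (1−p)^7
= 11440 · 1.0578e-05 · 0.10031 = 0.01214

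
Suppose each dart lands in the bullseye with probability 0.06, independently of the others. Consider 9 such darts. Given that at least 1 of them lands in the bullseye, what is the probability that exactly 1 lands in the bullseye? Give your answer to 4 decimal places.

X ~ Binomial(9, 0.06). Want P(X=1 | X≥1) = P(X=1) / P(X≥1).
P(X=1) = C(9,1)·0.06^1·0.94^8 = 0.329167
P(X≥1) = 1 − 0.572995 = 0.427005
Ratio = 0.329167 / 0.427005 = 0.770874

0.7709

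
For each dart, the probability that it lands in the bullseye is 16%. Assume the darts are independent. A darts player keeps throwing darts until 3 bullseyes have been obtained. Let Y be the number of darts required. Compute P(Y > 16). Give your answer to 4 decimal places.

Needing more than 16 darts ⇔ fewer than 3 successes in the first 16. With X ~ Binomial(16, 0.16), P(Y > 16) = P(X ≤ 2).
  k=0: C(16,0)·0.16^0·0.84^16 = 0.061442
  k=1: C(16,1)·0.16^1·0.84^15 = 0.187253
  k=2: C(16,2)·0.16^2·0.84^14 = 0.267505
P(X ≤ 2) = 0.516200

0.5162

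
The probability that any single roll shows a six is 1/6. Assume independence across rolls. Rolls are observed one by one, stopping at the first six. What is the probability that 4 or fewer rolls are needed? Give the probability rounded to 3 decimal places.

0.518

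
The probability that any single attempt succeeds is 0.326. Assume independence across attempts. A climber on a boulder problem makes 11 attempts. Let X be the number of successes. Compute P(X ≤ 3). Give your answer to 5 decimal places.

X ~ Binomial(11, 0.326); P(X ≤ 3) = Σ C(11,k) p^k (1−p)^(11−k) over k:
  k=0: C(11,0)·0.326^0·0.674^11 = 0.0130394
  k=1: C(11,1)·0.326^1·0.674^10 = 0.0693760
  k=2: C(11,2)·0.326^2·0.674^9 = 0.1677788
  k=3: C(11,3)·0.326^3·0.674^8 = 0.2434534
Total = 0.4936476

0.49365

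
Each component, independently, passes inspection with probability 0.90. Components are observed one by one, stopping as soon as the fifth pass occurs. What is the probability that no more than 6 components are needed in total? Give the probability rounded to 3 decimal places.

Finishing within 6 components ⇔ at least 5 successes in the first 6. With X ~ Binomial(6, 0.90), P(Y ≤ 6) = 1 − P(X ≤ 4).
  k=0: C(6,0)·0.90^0·0.10^6 = 0.00000
  k=1: C(6,1)·0.90^1·0.10^5 = 0.00005
  k=2: C(6,2)·0.90^2·0.10^4 = 0.00121
  k=3: C(6,3)·0.90^3·0.10^3 = 0.01458
  k=4: C(6,4)·0.90^4·0.10^2 = 0.09842
1 − 0.11427 = 0.88574

0.886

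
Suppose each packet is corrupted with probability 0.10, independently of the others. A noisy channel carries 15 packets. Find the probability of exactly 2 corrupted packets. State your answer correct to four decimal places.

0.2669

X ~ Binomial(n=15, p=0.10).
P(X=2) = C(15,2) · p^2 · (1−p)^13
= 105 · 0.01 · 0.25419 = 0.266896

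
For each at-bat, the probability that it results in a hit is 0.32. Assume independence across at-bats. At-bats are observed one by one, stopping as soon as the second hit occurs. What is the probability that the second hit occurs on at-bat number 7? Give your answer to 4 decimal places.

0.0893

Y = trial on which the second success occurs; negative binomial, r=2, p=0.32.
P(Y=7) = C(6,1) · p^2 · (1−p)^5
= 6 · 0.1024 · 0.14539 = 0.089330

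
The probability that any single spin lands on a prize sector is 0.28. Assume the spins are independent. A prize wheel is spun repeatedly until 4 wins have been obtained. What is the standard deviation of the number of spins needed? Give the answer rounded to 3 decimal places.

6.061

Y = total spins until the fourth success; negative binomial with r=4, p=0.28.
SD(Y) = √[r(1−p)/p²] = √(36.73469) = 6.06092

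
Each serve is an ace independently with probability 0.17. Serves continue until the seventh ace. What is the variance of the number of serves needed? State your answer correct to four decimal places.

201.0381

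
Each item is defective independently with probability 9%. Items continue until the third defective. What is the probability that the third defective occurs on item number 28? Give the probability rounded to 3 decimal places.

Y = trial on which the third success occurs; negative binomial, r=3, p=0.09.
P(Y=28) = C(27,2) · p^3 · (1−p)^25
= 351 · 0.000729 · 0.094631 = 0.02421

0.024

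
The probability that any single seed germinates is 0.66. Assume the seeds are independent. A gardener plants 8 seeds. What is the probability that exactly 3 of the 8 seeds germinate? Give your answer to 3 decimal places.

X ~ Binomial(n=8, p=0.66).
P(X=3) = C(8,3) · p^3 · (1−p)^5
= 56 · 0.2875 · 0.0045435 = 0.07315

0.073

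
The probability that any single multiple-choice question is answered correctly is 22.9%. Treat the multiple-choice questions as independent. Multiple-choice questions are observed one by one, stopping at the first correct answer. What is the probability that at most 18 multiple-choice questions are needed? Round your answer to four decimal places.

0.9907

Y = number of multiple-choice questions to the first success; geometric, p = 0.229.
P(Y ≤ 18) = 1 − (1−p)^18 = 1 − 0.009268 = 0.990732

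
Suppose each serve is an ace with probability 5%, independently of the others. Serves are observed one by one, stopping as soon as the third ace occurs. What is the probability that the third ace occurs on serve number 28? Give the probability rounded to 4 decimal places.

0.0122

Y = trial on which the third success occurs; negative binomial, r=3, p=0.05.
P(Y=28) = C(27,2) · p^3 · (1−p)^25
= 351 · 0.000125 · 0.27739 = 0.012170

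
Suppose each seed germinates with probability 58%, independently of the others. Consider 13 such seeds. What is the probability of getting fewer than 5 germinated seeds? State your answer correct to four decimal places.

0.0446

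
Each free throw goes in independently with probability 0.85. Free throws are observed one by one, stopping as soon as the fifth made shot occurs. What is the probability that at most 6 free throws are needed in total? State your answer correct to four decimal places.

0.7765

Finishing within 6 free throws ⇔ at least 5 successes in the first 6. With X ~ Binomial(6, 0.85), P(Y ≤ 6) = 1 − P(X ≤ 4).
  k=0: C(6,0)·0.85^0·0.15^6 = 0.000011
  k=1: C(6,1)·0.85^1·0.15^5 = 0.000387
  k=2: C(6,2)·0.85^2·0.15^4 = 0.005486
  k=3: C(6,3)·0.85^3·0.15^3 = 0.041453
  k=4: C(6,4)·0.85^4·0.15^2 = 0.176177
1 − 0.223516 = 0.776484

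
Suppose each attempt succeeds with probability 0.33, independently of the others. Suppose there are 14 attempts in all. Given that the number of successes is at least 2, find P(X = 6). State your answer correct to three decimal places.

X ~ Binomial(14, 0.33). Want P(X=6 | X≥2) = P(X=6) / P(X≥2).
P(X=6) = C(14,6)·0.33^6·0.67^8 = 0.15748
P(X≥2) = 1 − 0.00367 − 0.02533 = 0.97100
Ratio = 0.15748 / 0.97100 = 0.16219

0.162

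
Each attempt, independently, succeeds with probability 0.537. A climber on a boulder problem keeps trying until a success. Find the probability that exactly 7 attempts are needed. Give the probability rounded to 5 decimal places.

Geometric (trials to first success), p = 0.537.
P(Y = 7) = (1−p)^6 · p = 0.0098511 · 0.537 = 0.0052901

0.00529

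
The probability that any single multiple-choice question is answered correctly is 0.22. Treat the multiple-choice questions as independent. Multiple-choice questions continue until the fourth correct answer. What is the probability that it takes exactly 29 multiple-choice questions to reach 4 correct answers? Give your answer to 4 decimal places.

0.0154

Y = trial on which the fourth success occurs; negative binomial, r=4, p=0.22.
P(Y=29) = C(28,3) · p^4 · (1−p)^25
= 3276 · 0.0023426 · 0.0020062 = 0.015396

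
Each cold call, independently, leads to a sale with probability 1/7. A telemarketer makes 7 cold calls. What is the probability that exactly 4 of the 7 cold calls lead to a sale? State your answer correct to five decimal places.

0.00918

X ~ Binomial(n=7, p=0.142857).
P(X=4) = C(7,4) · p^4 · (1−p)^3
= 35 · 0.00041649 · 0.62974 = 0.0091798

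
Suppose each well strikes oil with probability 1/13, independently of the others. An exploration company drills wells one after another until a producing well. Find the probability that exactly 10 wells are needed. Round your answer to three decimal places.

Geometric (trials to first success), p = 0.076923.
P(Y = 10) = (1−p)^9 · p = 0.48657 · 0.076923 = 0.03743

0.037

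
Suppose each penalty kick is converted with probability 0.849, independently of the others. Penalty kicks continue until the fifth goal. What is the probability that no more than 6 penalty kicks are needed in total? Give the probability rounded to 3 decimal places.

0.774

Finishing within 6 penalty kicks ⇔ at least 5 successes in the first 6. With X ~ Binomial(6, 0.849), P(Y ≤ 6) = 1 − P(X ≤ 4).
  k=0: C(6,0)·0.849^0·0.151^6 = 0.00001
  k=1: C(6,1)·0.849^1·0.151^5 = 0.00040
  k=2: C(6,2)·0.849^2·0.151^4 = 0.00562
  k=3: C(6,3)·0.849^3·0.151^3 = 0.04214
  k=4: C(6,4)·0.849^4·0.151^2 = 0.17770
1 − 0.22587 = 0.77413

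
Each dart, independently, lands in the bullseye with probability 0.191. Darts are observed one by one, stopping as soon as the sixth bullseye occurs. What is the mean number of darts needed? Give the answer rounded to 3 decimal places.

31.414

Y = total darts until the sixth success; negative binomial with r=6, p=0.191.
E[Y] = r / p = 6 / 0.191 = 31.41361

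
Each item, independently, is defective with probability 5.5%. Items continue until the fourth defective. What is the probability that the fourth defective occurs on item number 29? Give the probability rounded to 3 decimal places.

Y = trial on which the fourth success occurs; negative binomial, r=4, p=0.055.
P(Y=29) = C(28,3) · p^4 · (1−p)^25
= 3276 · 9.1506e-06 · 0.24311 = 0.00729

0.007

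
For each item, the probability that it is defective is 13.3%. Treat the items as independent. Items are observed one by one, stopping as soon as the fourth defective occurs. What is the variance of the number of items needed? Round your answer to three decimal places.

196.054

Y = total items until the fourth success; negative binomial with r=4, p=0.133.
Var(Y) = r(1−p)/p² = 4·0.867 / 0.133² = 196.05404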